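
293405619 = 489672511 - 196266892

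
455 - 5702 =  - 5247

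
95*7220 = 685900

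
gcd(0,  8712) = 8712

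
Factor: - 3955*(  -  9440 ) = 37335200 =2^5*5^2* 7^1*59^1 * 113^1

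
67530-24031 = 43499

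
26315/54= 26315/54=487.31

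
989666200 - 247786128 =741880072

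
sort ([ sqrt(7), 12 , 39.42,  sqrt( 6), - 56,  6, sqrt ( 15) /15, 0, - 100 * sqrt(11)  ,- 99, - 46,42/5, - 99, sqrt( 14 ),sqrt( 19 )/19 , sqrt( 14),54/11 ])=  [-100*sqrt(11 ), - 99, - 99, - 56, - 46,0, sqrt(19 )/19 , sqrt( 15) /15, sqrt(6),sqrt( 7), sqrt (14) , sqrt(14), 54/11, 6, 42/5, 12, 39.42 ]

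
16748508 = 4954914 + 11793594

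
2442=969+1473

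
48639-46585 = 2054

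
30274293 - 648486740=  -618212447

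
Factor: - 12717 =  - 3^4 * 157^1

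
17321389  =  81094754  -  63773365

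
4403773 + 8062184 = 12465957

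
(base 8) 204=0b10000100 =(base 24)5C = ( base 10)132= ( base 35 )3R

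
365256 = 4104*89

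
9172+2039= 11211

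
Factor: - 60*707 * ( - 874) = 37075080 = 2^3 * 3^1 * 5^1*7^1*19^1*23^1*101^1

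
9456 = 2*4728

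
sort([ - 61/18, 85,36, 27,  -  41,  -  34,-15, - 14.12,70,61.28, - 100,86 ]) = [ - 100, - 41,-34, - 15, - 14.12, - 61/18,27,36,61.28,70,85, 86]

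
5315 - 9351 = -4036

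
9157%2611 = 1324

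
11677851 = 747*15633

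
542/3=180  +  2/3=180.67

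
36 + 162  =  198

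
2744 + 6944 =9688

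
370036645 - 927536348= - 557499703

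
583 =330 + 253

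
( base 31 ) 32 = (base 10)95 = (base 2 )1011111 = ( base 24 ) 3N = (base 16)5F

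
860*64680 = 55624800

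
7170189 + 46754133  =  53924322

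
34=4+30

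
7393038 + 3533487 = 10926525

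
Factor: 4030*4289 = 17284670 = 2^1*5^1*13^1*31^1*4289^1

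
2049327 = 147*13941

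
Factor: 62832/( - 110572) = - 204/359 =-2^2 * 3^1*17^1*359^( - 1)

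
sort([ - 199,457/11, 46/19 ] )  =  [ - 199, 46/19, 457/11 ] 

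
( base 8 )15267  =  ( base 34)5v5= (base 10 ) 6839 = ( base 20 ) h1j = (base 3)100101022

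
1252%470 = 312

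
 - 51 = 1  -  52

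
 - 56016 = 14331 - 70347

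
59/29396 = 59/29396 = 0.00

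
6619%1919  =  862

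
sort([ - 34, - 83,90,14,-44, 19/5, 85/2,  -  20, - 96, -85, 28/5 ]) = [-96,-85, - 83, - 44,-34, - 20, 19/5,28/5,14, 85/2, 90 ]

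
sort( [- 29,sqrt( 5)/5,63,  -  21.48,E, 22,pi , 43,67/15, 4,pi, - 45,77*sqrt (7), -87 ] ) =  [ - 87, - 45, - 29,-21.48, sqrt( 5)/5,E,pi, pi,  4,67/15,22,43,63,77*sqrt (7)]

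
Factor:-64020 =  - 2^2*3^1*5^1*11^1*97^1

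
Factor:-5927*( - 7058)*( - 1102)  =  -46099708132 = - 2^2*19^1*29^1 * 3529^1*5927^1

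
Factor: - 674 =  - 2^1*337^1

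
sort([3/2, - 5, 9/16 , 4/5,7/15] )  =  [-5,7/15, 9/16,4/5, 3/2] 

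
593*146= 86578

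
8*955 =7640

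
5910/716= 8 + 91/358 =8.25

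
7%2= 1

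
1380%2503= 1380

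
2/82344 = 1/41172=0.00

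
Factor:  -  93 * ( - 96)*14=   124992 = 2^6*3^2 * 7^1 * 31^1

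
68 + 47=115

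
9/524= 9/524 = 0.02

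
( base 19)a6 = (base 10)196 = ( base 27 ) 77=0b11000100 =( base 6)524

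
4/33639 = 4/33639=0.00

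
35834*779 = 27914686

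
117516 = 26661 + 90855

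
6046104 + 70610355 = 76656459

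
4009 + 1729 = 5738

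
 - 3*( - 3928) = 11784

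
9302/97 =95 + 87/97 = 95.90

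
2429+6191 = 8620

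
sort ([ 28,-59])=[ - 59, 28 ] 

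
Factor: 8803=8803^1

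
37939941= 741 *51201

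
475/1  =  475 = 475.00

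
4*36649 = 146596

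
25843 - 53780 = - 27937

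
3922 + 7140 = 11062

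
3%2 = 1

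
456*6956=3171936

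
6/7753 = 6/7753= 0.00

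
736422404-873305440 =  - 136883036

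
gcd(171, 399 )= 57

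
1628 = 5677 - 4049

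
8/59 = 8/59 = 0.14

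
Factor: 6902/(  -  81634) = - 29/343= - 7^( - 3 )*29^1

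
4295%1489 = 1317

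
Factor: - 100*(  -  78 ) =7800 = 2^3* 3^1 * 5^2 * 13^1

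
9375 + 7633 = 17008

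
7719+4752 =12471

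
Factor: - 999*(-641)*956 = 612183204=2^2*3^3 *37^1 * 239^1* 641^1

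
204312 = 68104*3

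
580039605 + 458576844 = 1038616449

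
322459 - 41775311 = -41452852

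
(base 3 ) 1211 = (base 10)49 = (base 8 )61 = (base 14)37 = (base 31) 1i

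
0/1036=0 =0.00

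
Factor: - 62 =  - 2^1*31^1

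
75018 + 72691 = 147709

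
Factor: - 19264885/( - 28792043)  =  5^1*7^( - 1 )*127^( - 1 )*139^(  -  1 )*233^(  -  1)*1049^1*3673^1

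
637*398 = 253526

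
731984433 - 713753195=18231238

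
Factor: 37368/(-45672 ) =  - 3^2*11^ ( - 1 )=   -9/11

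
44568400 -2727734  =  41840666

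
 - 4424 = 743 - 5167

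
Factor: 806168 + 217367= 5^1*204707^1 =1023535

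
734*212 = 155608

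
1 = 1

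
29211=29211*1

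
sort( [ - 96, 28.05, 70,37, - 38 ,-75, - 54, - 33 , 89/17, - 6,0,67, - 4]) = [ - 96, - 75, - 54, - 38 , - 33, - 6 ,-4,0,89/17,28.05,37,67,70]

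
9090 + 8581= 17671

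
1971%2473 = 1971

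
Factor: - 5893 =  - 71^1 * 83^1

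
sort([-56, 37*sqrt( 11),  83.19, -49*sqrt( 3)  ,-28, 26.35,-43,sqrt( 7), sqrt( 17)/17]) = [ - 49 * sqrt( 3),-56, - 43, - 28, sqrt( 17)/17, sqrt ( 7 ) , 26.35, 83.19,37 * sqrt( 11)]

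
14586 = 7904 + 6682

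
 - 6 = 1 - 7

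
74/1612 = 37/806 = 0.05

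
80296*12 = 963552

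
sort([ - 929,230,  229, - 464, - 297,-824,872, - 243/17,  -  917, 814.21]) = [ - 929, - 917,  -  824,- 464, - 297, - 243/17,229,230,814.21, 872 ] 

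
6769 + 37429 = 44198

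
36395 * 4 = 145580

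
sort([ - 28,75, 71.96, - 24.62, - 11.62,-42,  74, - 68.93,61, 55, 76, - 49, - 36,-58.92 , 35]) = [-68.93, - 58.92, - 49, - 42, - 36, - 28, - 24.62, - 11.62,  35 , 55,  61, 71.96,74,75,76 ]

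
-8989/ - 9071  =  8989/9071 =0.99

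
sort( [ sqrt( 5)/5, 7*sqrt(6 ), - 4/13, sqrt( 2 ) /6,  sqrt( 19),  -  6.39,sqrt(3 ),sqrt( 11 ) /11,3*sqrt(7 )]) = [ - 6.39, - 4/13,sqrt(2 ) /6, sqrt(11)/11,sqrt( 5)/5 , sqrt( 3), sqrt(19 ),3 * sqrt( 7 ),7*sqrt(6)]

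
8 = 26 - 18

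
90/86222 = 45/43111 = 0.00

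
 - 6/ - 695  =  6/695 = 0.01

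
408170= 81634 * 5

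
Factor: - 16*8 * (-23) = 2^7 * 23^1 = 2944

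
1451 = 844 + 607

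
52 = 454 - 402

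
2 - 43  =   - 41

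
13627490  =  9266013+4361477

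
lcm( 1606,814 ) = 59422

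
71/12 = 5 + 11/12 = 5.92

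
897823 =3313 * 271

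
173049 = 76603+96446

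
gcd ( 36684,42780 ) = 12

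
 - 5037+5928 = 891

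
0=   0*329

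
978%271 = 165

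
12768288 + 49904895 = 62673183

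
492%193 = 106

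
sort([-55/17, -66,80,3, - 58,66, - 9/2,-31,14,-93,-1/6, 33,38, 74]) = [ - 93, - 66, - 58,-31,-9/2, - 55/17,-1/6, 3, 14,33,38, 66 , 74,  80 ]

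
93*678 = 63054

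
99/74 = 99/74 = 1.34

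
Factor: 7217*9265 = 66865505= 5^1*7^1*17^1*109^1*1031^1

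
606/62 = 9+24/31 =9.77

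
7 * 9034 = 63238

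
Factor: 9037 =7^1*1291^1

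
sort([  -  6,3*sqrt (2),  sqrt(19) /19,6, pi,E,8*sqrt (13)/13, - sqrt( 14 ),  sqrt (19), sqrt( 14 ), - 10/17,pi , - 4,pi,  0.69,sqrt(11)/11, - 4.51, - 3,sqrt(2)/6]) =[ - 6,-4.51, - 4, - sqrt( 14), - 3, - 10/17,sqrt(19)/19,sqrt( 2)/6,sqrt(11 )/11,0.69, 8*sqrt( 13)/13,E,pi, pi, pi, sqrt( 14),3*sqrt( 2),sqrt( 19 ),6 ] 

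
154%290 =154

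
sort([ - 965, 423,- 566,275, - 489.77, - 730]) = [ - 965,  -  730, -566,  -  489.77, 275, 423]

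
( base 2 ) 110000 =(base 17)2E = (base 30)1i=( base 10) 48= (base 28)1k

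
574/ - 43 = -574/43 = -  13.35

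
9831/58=169+1/2 = 169.50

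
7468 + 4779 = 12247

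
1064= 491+573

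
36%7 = 1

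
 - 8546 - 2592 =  - 11138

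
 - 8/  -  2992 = 1/374 = 0.00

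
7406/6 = 1234 + 1/3 = 1234.33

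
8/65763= 8/65763 = 0.00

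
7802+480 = 8282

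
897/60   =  14 + 19/20 = 14.95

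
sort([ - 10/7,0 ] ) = [ - 10/7,0 ]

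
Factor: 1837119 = 3^1 * 612373^1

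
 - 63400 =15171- 78571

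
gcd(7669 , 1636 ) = 1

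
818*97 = 79346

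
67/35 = 1 +32/35 = 1.91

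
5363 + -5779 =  - 416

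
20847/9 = 6949/3  =  2316.33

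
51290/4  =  12822 + 1/2 =12822.50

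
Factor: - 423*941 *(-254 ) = 2^1*3^2*47^1*127^1 * 941^1  =  101102922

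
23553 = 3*7851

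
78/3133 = 6/241 = 0.02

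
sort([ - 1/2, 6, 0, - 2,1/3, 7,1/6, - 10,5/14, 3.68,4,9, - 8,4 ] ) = [ - 10, - 8, - 2  ,-1/2 , 0 , 1/6,1/3,5/14,3.68,4,4,  6, 7,9 ]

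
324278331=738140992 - 413862661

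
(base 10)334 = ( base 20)GE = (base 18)10A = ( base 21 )FJ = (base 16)14E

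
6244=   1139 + 5105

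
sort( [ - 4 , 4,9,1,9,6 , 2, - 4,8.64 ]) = [ - 4, - 4, 1, 2,4,  6, 8.64, 9,9] 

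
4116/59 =4116/59 = 69.76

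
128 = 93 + 35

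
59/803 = 59/803 =0.07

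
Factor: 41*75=3075 = 3^1*5^2 * 41^1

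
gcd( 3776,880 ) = 16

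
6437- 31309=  - 24872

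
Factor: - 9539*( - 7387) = 70464593 = 83^1 * 89^1 *9539^1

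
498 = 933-435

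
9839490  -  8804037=1035453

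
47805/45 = 3187/3 = 1062.33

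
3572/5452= 19/29= 0.66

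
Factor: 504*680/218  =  2^5*3^2*5^1*7^1*17^1*109^( - 1) =171360/109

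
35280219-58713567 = - 23433348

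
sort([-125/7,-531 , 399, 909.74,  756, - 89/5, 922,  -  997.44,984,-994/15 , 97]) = [-997.44, - 531, - 994/15, - 125/7,-89/5,97, 399,756,909.74, 922,984] 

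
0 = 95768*0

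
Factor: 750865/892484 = 2^ ( - 2 )*5^1*263^1*347^( - 1) * 571^1*643^(  -  1)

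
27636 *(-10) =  - 276360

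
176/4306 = 88/2153 = 0.04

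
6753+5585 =12338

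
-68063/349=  - 196 + 341/349  =  -195.02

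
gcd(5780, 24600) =20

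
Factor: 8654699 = 193^1*44843^1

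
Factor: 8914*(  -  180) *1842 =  - 2^4*3^3 * 5^1*307^1 * 4457^1 = - 2955525840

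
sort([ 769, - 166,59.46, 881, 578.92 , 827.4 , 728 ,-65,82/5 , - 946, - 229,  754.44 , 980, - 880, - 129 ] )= [ - 946 , - 880, - 229, - 166, - 129, - 65 , 82/5,59.46, 578.92, 728,754.44,769,827.4,881 , 980]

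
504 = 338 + 166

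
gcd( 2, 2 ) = 2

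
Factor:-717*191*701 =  - 95999847  =  - 3^1 * 191^1*239^1*701^1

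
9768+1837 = 11605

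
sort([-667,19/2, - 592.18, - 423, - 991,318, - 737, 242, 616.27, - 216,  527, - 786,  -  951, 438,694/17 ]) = [-991, - 951, - 786, - 737, - 667, - 592.18,  -  423,  -  216, 19/2, 694/17, 242, 318,438,  527, 616.27] 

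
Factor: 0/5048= 0 = 0^1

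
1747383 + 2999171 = 4746554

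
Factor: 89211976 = 2^3* 7^1*1593071^1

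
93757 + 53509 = 147266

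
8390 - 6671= 1719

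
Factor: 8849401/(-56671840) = -2^( - 5)*5^( - 1) *11^1*17^1*37^1*41^( - 1)*53^ ( - 1)*163^( - 1)*1279^1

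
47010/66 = 7835/11 = 712.27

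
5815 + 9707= 15522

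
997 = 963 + 34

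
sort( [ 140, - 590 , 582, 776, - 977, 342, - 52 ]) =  [ - 977,  -  590,- 52,140,342,582,776 ]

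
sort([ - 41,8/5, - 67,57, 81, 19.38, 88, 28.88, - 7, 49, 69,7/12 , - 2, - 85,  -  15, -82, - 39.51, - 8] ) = [ - 85,-82, - 67,-41, - 39.51, - 15, - 8, - 7 ,- 2, 7/12, 8/5,19.38,28.88 , 49, 57, 69, 81, 88]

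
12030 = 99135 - 87105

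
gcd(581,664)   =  83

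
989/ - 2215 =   -  1  +  1226/2215 = - 0.45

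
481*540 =259740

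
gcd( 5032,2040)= 136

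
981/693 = 109/77 = 1.42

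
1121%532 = 57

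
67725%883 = 617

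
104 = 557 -453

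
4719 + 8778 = 13497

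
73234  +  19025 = 92259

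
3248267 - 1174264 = 2074003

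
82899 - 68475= 14424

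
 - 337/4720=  - 337/4720=- 0.07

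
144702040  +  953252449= 1097954489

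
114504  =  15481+99023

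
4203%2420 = 1783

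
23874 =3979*6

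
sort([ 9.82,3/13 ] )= [ 3/13,9.82 ] 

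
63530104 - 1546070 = 61984034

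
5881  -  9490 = -3609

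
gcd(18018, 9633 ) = 39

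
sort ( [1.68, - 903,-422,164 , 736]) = [  -  903, - 422,1.68,164,736 ] 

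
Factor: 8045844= 2^2*3^1*670487^1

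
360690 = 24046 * 15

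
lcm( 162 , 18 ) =162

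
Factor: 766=2^1*383^1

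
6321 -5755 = 566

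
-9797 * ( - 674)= 6603178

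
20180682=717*28146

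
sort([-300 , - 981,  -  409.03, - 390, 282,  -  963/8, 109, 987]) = [ - 981,-409.03, - 390, - 300, - 963/8, 109, 282, 987 ]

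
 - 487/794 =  -487/794 = - 0.61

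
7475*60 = 448500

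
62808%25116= 12576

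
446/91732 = 223/45866 = 0.00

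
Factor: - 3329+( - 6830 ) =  -10159 = -  10159^1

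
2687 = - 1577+4264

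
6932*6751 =46797932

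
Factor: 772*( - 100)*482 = -2^5*5^2*193^1*241^1 = -  37210400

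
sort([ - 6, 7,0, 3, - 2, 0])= [-6, - 2, 0,0,3 , 7]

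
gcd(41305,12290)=5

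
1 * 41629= 41629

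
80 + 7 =87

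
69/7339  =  69/7339 = 0.01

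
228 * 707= 161196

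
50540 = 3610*14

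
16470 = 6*2745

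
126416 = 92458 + 33958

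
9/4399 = 9/4399 =0.00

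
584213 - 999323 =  - 415110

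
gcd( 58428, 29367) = 9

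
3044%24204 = 3044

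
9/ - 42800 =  -1+ 42791/42800 = - 0.00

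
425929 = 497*857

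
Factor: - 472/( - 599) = 2^3*59^1* 599^( - 1)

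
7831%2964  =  1903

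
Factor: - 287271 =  - 3^2*59^1*541^1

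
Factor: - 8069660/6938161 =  - 2^2 * 5^1*403483^1 * 6938161^( - 1)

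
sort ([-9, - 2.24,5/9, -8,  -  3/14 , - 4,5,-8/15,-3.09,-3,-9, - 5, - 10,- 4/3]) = [-10,-9, - 9,-8, - 5,-4, - 3.09, - 3, - 2.24, - 4/3, - 8/15, - 3/14,5/9,5 ] 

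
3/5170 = 3/5170 = 0.00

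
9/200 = 9/200 = 0.04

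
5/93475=1/18695 = 0.00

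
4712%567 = 176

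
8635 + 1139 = 9774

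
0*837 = 0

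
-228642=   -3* 76214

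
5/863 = 5/863 = 0.01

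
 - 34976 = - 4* 8744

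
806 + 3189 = 3995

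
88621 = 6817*13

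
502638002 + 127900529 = 630538531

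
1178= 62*19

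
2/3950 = 1/1975 = 0.00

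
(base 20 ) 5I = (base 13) 91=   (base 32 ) 3m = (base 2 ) 1110110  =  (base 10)118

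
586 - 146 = 440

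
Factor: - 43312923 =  - 3^2*17^1 *131^1*2161^1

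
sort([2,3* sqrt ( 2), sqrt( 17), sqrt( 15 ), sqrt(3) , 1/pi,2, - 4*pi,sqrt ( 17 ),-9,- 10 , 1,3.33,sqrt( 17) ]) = [ - 4*pi, - 10,- 9, 1/pi, 1, sqrt ( 3),2 , 2, 3.33, sqrt( 15 ), sqrt(17 ) , sqrt( 17), sqrt( 17), 3*sqrt ( 2)]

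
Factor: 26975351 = 13^1*971^1*2137^1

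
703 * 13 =9139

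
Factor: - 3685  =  -5^1*11^1*67^1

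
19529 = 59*331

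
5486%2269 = 948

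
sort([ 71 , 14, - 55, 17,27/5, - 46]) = [ - 55, - 46,27/5,14,17, 71]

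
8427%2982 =2463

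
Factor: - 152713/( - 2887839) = 3^( - 3 )  *11^1 * 13883^1  *  106957^(-1) 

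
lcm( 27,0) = 0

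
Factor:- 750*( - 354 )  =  2^2*3^2*5^3*59^1 = 265500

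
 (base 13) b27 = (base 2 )11101100100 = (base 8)3544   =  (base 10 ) 1892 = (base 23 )3D6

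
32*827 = 26464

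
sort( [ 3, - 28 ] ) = [ - 28, 3 ] 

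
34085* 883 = 30097055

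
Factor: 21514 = 2^1*31^1*347^1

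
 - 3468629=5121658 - 8590287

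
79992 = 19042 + 60950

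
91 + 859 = 950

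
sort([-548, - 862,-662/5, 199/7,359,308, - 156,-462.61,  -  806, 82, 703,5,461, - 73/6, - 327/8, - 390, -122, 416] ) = [ - 862, -806, - 548, - 462.61, - 390,-156, - 662/5, - 122, - 327/8,- 73/6,5 , 199/7,82,308,359,416,461, 703]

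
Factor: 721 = 7^1*103^1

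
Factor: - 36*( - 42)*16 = 2^7*3^3 *7^1 = 24192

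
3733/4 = 3733/4=933.25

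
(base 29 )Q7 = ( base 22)1cd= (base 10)761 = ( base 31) oh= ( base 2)1011111001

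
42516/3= 14172= 14172.00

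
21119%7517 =6085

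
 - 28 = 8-36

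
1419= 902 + 517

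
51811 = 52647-836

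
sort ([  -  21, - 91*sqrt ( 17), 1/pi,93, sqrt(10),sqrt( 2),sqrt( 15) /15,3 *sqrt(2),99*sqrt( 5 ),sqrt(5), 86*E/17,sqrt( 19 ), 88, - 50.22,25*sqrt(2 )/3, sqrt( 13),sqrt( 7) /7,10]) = [-91*sqrt( 17),  -  50.22, - 21, sqrt( 15) /15,1/pi,sqrt( 7) /7,sqrt(2),sqrt(5 ),sqrt ( 10),sqrt(13),3*sqrt( 2),  sqrt ( 19), 10, 25*sqrt(2) /3,86*E/17, 88,  93,99 *sqrt( 5) ]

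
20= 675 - 655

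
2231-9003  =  -6772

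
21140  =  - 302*(  -  70)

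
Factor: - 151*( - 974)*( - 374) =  - 2^2*11^1*17^1*151^1*487^1 = -55005676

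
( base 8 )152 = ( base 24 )4A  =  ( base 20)56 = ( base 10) 106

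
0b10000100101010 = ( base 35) 6wk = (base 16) 212A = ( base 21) j56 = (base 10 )8490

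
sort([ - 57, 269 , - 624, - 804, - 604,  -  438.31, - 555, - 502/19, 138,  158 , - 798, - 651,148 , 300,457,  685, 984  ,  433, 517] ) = [ - 804, - 798, - 651, - 624, - 604 ,-555, -438.31, - 57, - 502/19,  138, 148,158,  269, 300,433,457, 517, 685 , 984]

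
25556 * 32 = 817792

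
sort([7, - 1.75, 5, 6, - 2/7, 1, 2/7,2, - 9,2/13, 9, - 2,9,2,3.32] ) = [ - 9, - 2 ,-1.75,  -  2/7, 2/13, 2/7, 1, 2, 2,3.32,5, 6,7  ,  9, 9]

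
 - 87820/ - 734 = 43910/367 = 119.65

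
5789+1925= 7714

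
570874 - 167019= 403855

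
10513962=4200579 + 6313383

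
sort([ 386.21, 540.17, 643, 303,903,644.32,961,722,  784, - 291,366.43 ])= [  -  291,  303,  366.43, 386.21,540.17,643, 644.32 , 722, 784,903,961] 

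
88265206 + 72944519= 161209725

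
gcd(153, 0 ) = 153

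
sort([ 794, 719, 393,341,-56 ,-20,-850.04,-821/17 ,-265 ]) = [- 850.04, - 265,-56, - 821/17, -20,341 , 393, 719,794 ] 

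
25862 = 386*67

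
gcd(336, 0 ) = 336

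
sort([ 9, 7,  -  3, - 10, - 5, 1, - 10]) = [ - 10, - 10,  -  5, - 3, 1,  7, 9]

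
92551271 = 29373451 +63177820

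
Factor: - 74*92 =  - 6808 = -2^3*23^1*37^1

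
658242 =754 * 873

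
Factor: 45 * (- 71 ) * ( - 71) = 3^2 * 5^1*71^2 = 226845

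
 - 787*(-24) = 18888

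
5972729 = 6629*901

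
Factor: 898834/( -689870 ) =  - 5^( - 1 ) * 149^( - 1)*463^( - 1 )*449417^1 = -  449417/344935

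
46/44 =23/22=1.05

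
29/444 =29/444 = 0.07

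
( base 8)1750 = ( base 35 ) SK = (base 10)1000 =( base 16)3e8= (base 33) UA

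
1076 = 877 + 199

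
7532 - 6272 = 1260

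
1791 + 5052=6843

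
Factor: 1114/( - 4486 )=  - 557^1*2243^(- 1) = -  557/2243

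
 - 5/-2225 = 1/445 = 0.00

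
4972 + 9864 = 14836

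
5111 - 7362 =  -2251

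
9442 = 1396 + 8046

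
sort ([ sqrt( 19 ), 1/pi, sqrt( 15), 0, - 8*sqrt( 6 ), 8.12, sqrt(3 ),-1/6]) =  [ - 8 * sqrt (6) ,-1/6, 0, 1/pi , sqrt(3), sqrt( 15 ), sqrt( 19 ) , 8.12]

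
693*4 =2772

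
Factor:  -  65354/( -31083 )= 2^1*3^(-1 )*13^( - 1 )*41^1 = 82/39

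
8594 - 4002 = 4592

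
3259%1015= 214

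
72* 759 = 54648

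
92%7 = 1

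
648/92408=81/11551=0.01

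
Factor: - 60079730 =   -  2^1 *5^1*73^1*82301^1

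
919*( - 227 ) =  - 208613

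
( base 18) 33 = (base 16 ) 39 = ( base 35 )1m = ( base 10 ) 57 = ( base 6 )133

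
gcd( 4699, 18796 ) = 4699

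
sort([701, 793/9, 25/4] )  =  [ 25/4, 793/9,  701 ]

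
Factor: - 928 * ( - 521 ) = 2^5 * 29^1 *521^1 =483488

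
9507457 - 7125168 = 2382289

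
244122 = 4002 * 61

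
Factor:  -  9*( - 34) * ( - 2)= - 612 = - 2^2*3^2*17^1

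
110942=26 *4267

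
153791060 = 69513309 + 84277751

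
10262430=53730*191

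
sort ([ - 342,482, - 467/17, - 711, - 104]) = [-711,- 342,  -  104, - 467/17,  482 ]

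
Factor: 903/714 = 2^( - 1)*17^( - 1) * 43^1 = 43/34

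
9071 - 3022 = 6049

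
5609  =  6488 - 879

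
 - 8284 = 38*( - 218 ) 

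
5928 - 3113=2815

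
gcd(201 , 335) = 67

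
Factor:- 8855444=-2^2*13^1*19^1*8963^1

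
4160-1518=2642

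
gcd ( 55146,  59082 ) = 6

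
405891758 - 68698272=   337193486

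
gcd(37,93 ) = 1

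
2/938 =1/469= 0.00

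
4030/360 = 403/36 = 11.19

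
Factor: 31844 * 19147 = 2^2*19^1*41^1*419^1*467^1 = 609717068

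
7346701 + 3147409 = 10494110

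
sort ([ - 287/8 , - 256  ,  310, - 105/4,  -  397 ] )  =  [ - 397, - 256, - 287/8, - 105/4, 310]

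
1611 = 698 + 913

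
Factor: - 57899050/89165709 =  - 2^1*  3^( - 2 ) * 5^2*11^1*23^2*199^1 * 1801^(  -  1)*5501^(  -  1 )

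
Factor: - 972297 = -3^3*36011^1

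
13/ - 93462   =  - 13/93462 = -0.00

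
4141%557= 242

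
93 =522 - 429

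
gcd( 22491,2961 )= 63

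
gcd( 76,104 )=4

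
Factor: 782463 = 3^1*11^1 * 131^1 *181^1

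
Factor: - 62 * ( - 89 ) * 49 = 2^1 * 7^2*31^1 * 89^1 = 270382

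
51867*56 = 2904552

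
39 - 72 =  - 33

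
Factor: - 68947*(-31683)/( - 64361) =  - 2184447801/64361 = - 3^1 * 11^( -1)*  59^1*179^1*5851^( - 1)*68947^1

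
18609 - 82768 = - 64159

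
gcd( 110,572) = 22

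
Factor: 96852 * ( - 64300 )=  - 2^4*3^1*5^2  *  7^1 * 643^1*1153^1 = - 6227583600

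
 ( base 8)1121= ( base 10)593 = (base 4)21101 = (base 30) JN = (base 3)210222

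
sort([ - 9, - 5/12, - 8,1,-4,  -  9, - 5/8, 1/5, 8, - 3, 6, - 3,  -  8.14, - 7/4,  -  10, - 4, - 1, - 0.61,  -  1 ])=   [ - 10, - 9, - 9 , - 8.14,-8,  -  4, - 4,-3, - 3, - 7/4, - 1,-1, - 5/8,-0.61, - 5/12,1/5, 1, 6, 8 ]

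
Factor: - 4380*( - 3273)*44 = 630772560 =2^4*3^2*5^1*11^1 *73^1*1091^1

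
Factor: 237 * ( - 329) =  - 77973 = -3^1*7^1 * 47^1 * 79^1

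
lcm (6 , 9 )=18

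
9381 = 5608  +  3773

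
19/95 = 1/5 = 0.20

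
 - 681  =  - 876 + 195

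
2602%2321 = 281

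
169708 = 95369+74339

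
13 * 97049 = 1261637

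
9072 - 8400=672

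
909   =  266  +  643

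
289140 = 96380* 3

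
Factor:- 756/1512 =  - 1/2=- 2^( - 1 )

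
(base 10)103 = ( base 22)4F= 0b1100111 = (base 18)5d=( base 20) 53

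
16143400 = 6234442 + 9908958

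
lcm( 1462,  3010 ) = 51170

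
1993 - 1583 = 410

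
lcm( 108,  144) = 432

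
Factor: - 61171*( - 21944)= 1342336424 = 2^3*11^1*13^1*67^1*83^1*211^1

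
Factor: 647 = 647^1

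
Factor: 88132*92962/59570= 4096463492/29785 = 2^2*5^( - 1)*7^( - 1)  *11^1*23^(-1) * 37^ (-1 )*53^1*877^1 *2003^1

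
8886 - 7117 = 1769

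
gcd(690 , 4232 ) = 46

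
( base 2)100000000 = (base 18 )e4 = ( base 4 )10000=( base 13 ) 169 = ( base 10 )256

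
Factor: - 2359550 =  - 2^1*5^2*41^1*1151^1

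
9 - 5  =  4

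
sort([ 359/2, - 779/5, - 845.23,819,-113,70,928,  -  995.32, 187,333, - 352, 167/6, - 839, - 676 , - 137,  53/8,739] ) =[ - 995.32, - 845.23 , - 839,-676, - 352,  -  779/5,- 137,-113, 53/8,167/6, 70,359/2,187 , 333,739,819,928 ] 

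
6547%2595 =1357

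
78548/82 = 957 + 37/41 = 957.90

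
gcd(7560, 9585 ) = 135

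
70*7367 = 515690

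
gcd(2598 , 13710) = 6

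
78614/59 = 1332 + 26/59= 1332.44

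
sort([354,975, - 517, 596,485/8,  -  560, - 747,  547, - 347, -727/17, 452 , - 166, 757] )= [ - 747, - 560, - 517, - 347,-166, - 727/17, 485/8, 354,452 , 547,596, 757, 975 ]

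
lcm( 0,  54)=0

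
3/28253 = 3/28253=0.00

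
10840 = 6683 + 4157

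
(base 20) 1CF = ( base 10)655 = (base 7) 1624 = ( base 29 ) MH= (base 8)1217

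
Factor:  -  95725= - 5^2* 7^1* 547^1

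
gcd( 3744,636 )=12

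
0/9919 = 0= 0.00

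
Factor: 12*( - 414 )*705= - 2^3*3^4*5^1*23^1*47^1  =  - 3502440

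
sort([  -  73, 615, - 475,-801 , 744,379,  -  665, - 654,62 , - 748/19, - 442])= [ -801, - 665, - 654, - 475, - 442,  -  73, - 748/19, 62, 379,615, 744]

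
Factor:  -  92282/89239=-2^1 *233^( - 1)*383^( - 1)*46141^1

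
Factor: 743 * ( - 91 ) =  - 7^1 * 13^1 * 743^1= - 67613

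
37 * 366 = 13542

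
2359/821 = 2 + 717/821 = 2.87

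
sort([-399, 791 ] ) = [- 399,791 ] 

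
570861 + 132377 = 703238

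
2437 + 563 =3000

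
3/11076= 1/3692 =0.00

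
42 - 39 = 3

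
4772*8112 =38710464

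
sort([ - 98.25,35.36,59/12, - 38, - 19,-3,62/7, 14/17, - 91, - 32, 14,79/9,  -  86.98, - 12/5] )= [ - 98.25, - 91,-86.98, - 38, -32, - 19,-3, - 12/5,14/17,59/12,79/9,62/7, 14,35.36] 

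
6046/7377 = 6046/7377 = 0.82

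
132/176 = 3/4=0.75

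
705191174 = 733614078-28422904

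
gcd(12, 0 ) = 12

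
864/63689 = 864/63689 = 0.01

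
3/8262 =1/2754 = 0.00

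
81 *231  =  18711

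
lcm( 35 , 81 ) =2835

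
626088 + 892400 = 1518488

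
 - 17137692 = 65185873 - 82323565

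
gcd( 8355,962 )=1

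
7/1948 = 7/1948 = 0.00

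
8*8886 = 71088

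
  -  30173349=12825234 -42998583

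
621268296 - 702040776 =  - 80772480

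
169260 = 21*8060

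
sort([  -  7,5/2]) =[  -  7,5/2]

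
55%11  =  0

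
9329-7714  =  1615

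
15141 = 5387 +9754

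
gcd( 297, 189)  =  27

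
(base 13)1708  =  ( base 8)6474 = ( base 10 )3388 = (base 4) 310330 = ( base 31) 3g9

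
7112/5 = 7112/5 = 1422.40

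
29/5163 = 29/5163= 0.01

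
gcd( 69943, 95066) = 1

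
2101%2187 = 2101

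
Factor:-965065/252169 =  - 5^1*193013^1*252169^( - 1 )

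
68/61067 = 68/61067 =0.00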